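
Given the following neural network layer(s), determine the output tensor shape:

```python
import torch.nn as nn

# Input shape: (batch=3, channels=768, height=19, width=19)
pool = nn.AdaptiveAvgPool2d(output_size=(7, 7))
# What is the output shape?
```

Input: (3, 768, 19, 19) -> Output: (3, 768, 7, 7)

Answer: (3, 768, 7, 7)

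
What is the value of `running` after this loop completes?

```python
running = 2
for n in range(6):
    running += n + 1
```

Start at 2, add 1 to 6 = 23
`running` takes the values: 2 → 3 → 5 → 8 → 12 → 17 → 23

Answer: 23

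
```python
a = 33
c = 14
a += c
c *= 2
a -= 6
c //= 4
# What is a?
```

Trace:
`a = 33` → a = 33
`c = 14` → c = 14
`a += c` → a = 47
`c *= 2` → c = 28
`a -= 6` → a = 41
`c //= 4` → c = 7
So a = 41

Answer: 41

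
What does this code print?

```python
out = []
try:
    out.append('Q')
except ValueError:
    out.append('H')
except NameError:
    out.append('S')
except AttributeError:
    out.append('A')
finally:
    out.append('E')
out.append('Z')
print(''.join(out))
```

Execution trace: 'Q' (try body, no exception) → 'E' (finally) → 'Z' (after the try/except). Output: QEZ

Answer: QEZ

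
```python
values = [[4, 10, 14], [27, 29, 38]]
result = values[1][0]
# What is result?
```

Trace:
`values = [[4, 10, 14], [27, 29, 38]]` → values = [[4, 10, 14], [27, 29, 38]]
`result = values[1][0]` → result = 27
So result = 27

Answer: 27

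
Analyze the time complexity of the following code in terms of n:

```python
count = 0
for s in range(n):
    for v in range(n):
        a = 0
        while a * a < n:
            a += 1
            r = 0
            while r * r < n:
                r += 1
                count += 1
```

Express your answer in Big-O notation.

Each loop level contributes: n × n × √n × √n. Multiplying the contributions gives O(n^3).

Answer: O(n^3)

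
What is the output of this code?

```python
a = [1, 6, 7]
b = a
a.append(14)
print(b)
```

Key concept: basic list aliasing.
Step by step:
`a = [1, 6, 7]` → a = [1, 6, 7]
`b = a` → b = [1, 6, 7] (same object as a)
`a.append(14)` → a = [1, 6, 7, 14] (same object as b); b = [1, 6, 7, 14] (same object as a)
`print(b)` → prints [1, 6, 7, 14]

Answer: [1, 6, 7, 14]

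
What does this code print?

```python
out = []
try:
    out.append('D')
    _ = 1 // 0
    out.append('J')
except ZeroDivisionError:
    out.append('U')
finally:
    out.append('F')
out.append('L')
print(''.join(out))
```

Execution trace: 'D' (try body) → 'U' (except ZeroDivisionError) → 'F' (finally) → 'L' (after the try/except). Output: DUFL

Answer: DUFL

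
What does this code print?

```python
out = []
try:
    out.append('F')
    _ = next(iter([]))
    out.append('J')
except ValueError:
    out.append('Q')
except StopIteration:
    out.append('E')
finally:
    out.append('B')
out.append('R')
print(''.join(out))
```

Execution trace: 'F' (try body) → 'E' (except StopIteration) → 'B' (finally) → 'R' (after the try/except). Output: FEBR

Answer: FEBR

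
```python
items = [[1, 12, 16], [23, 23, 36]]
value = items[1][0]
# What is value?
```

Trace:
`items = [[1, 12, 16], [23, 23, 36]]` → items = [[1, 12, 16], [23, 23, 36]]
`value = items[1][0]` → value = 23
So value = 23

Answer: 23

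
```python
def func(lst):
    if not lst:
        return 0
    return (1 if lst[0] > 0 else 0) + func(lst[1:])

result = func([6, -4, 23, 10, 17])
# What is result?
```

Count of positive elements in [6, -4, 23, 10, 17] = 4

Answer: 4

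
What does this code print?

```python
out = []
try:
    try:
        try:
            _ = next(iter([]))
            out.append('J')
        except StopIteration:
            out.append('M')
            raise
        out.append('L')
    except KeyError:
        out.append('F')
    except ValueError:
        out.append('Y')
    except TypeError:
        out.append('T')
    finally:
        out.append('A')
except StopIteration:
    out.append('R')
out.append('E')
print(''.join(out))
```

Execution trace: 'M' (inner except StopIteration) → 'A' (finally) → 'R' (outer except StopIteration) → 'E' (after the try/except). Output: MARE

Answer: MARE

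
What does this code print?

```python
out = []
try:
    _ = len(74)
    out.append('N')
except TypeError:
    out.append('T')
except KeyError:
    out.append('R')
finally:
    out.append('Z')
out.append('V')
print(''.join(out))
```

Execution trace: 'T' (except TypeError) → 'Z' (finally) → 'V' (after the try/except). Output: TZV

Answer: TZV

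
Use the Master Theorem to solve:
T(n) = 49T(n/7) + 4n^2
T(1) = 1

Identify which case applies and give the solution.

a=49, b=7, f(n)=4n^2. log_7(49) = 2. Since c=2 = 2, Case 2 applies: T(n) = Θ(n^log_b(a) · log n) = O(n^2 log n).

Answer: O(n^2 log n) - Case 2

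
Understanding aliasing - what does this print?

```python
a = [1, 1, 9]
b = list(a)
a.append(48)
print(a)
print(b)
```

Key concept: list() constructor creates copy.
Step by step:
`a = [1, 1, 9]` → a = [1, 1, 9]
`b = list(a)` → b = [1, 1, 9]
`a.append(48)` → a = [1, 1, 9, 48]
`print(a)` → prints [1, 1, 9, 48]
`print(b)` → prints [1, 1, 9]

Answer:
[1, 1, 9, 48]
[1, 1, 9]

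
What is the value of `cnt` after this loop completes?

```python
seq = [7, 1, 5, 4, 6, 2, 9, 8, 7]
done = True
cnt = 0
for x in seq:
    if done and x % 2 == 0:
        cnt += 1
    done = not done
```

Count even values at even positions
`cnt` takes the values: 0 → 1

Answer: 1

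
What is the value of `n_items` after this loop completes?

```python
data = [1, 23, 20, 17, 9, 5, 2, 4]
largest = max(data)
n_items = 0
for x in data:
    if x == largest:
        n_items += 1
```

Count of max value 23 in [1, 23, 20, 17, 9, 5, 2, 4]
`n_items` takes the values: 0 → 1

Answer: 1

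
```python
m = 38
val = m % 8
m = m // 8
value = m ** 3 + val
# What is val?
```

Trace:
`m = 38` → m = 38
`val = m % 8` → val = 6
`m = m // 8` → m = 4
`value = m ** 3 + val` → value = 70
So val = 6

Answer: 6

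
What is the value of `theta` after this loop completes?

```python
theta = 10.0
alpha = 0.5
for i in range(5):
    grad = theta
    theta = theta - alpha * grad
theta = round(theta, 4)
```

Gradient descent: w = 10.0 * (1 - 0.5)^5
`theta` takes the values: 10.0 → 5.0 → 2.5 → 1.25 → 0.625 → 0.3125

Answer: 0.3125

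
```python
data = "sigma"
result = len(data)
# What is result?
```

Trace:
`data = "sigma"` → data = 'sigma'
`result = len(data)` → result = 5
So result = 5

Answer: 5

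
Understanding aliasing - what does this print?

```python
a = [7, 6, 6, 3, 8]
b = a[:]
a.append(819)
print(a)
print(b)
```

Key concept: slice [:] creates copy.
Step by step:
`a = [7, 6, 6, 3, 8]` → a = [7, 6, 6, 3, 8]
`b = a[:]` → b = [7, 6, 6, 3, 8]
`a.append(819)` → a = [7, 6, 6, 3, 8, 819]
`print(a)` → prints [7, 6, 6, 3, 8, 819]
`print(b)` → prints [7, 6, 6, 3, 8]

Answer:
[7, 6, 6, 3, 8, 819]
[7, 6, 6, 3, 8]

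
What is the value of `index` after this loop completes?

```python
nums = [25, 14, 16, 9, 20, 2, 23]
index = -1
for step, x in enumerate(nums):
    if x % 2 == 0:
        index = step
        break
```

First even number index in [25, 14, 16, 9, 20, 2, 23]
`index` takes the values: -1 → 1

Answer: 1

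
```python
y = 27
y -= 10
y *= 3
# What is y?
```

Trace:
`y = 27` → y = 27
`y -= 10` → y = 17
`y *= 3` → y = 51
So y = 51

Answer: 51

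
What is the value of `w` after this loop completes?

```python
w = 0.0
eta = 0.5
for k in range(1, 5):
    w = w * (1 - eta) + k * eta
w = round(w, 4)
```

Moving average with lr=0.5
`w` takes the values: 0.0 → 0.5 → 1.25 → 2.125 → 3.0625

Answer: 3.0625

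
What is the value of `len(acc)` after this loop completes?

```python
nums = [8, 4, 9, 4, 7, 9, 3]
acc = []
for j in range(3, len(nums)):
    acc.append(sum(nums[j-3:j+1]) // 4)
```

Number of 4-element averages
`acc` takes the values: [] → [6] → [6, 6] → [6, 6, 7] → [6, 6, 7, 5]
So `len(acc)` = 4

Answer: 4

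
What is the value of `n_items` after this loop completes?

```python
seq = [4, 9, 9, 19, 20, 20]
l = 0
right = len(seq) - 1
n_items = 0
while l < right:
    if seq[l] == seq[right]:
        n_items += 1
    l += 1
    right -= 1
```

Count matching pairs from ends
`n_items` takes the values: 0

Answer: 0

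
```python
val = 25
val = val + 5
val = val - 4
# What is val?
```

Trace:
`val = 25` → val = 25
`val = val + 5` → val = 30
`val = val - 4` → val = 26
So val = 26

Answer: 26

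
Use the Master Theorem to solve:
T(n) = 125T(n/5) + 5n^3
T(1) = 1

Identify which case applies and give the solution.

a=125, b=5, f(n)=5n^3. log_5(125) = 3. Since c=3 = 3, Case 2 applies: T(n) = Θ(n^log_b(a) · log n) = O(n^3 log n).

Answer: O(n^3 log n) - Case 2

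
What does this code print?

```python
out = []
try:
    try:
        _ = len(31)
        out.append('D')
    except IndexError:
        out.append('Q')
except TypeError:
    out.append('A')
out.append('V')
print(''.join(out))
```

Execution trace: 'A' (outer except TypeError) → 'V' (after the try/except). Output: AV

Answer: AV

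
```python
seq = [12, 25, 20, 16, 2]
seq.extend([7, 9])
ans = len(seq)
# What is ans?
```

Trace:
`seq = [12, 25, 20, 16, 2]` → seq = [12, 25, 20, 16, 2]
`seq.extend([7, 9])` → seq = [12, 25, 20, 16, 2, 7, 9]
`ans = len(seq)` → ans = 7
So ans = 7

Answer: 7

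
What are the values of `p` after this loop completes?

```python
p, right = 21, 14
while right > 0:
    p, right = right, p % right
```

GCD of 21 and 14
`p` takes the values: 21 → 14 → 7

Answer: 7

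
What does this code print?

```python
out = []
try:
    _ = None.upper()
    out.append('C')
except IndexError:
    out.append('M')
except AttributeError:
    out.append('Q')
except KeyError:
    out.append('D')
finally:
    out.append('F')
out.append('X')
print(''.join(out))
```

Execution trace: 'Q' (except AttributeError) → 'F' (finally) → 'X' (after the try/except). Output: QFX

Answer: QFX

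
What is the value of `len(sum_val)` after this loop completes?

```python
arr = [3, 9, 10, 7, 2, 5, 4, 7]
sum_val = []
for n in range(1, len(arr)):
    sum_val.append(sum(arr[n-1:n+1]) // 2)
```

Number of 2-element averages
`sum_val` takes the values: [] → [6] → [6, 9] → [6, 9, 8] → [6, 9, 8, 4] → [6, 9, 8, 4, 3] → [6, 9, 8, 4, 3, 4] → [6, 9, 8, 4, 3, 4, 5]
So `len(sum_val)` = 7

Answer: 7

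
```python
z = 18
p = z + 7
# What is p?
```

Trace:
`z = 18` → z = 18
`p = z + 7` → p = 25
So p = 25

Answer: 25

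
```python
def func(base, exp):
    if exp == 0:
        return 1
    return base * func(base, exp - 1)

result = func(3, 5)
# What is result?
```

func(3, 5) = 3 * 3 * 3 * 3 * 3 = 243

Answer: 243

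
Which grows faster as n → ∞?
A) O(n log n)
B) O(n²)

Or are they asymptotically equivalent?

O(n log n) vs O(n²): Higher order terms dominate.

Answer: B) O(n²) grows faster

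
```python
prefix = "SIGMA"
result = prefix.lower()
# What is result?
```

Trace:
`prefix = "SIGMA"` → prefix = 'SIGMA'
`result = prefix.lower()` → result = 'sigma'
So result = 'sigma'

Answer: 'sigma'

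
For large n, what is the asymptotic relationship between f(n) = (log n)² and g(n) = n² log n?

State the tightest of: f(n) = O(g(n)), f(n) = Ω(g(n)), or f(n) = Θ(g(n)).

(log n)² vs n² log n: f(n) = O(g(n)) but not Ω(g(n)) — n² log n grows strictly faster than (log n)².

Answer: f(n) = O(g(n)) but not Ω(g(n)) — n² log n grows strictly faster than (log n)².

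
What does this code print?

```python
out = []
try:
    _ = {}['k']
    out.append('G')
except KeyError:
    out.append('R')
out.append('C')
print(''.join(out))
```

Execution trace: 'R' (except KeyError) → 'C' (after the try/except). Output: RC

Answer: RC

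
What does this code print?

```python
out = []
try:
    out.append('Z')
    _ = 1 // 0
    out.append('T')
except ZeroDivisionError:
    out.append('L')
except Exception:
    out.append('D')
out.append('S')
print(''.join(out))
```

Execution trace: 'Z' (try body) → 'L' (except ZeroDivisionError) → 'S' (after the try/except). Output: ZLS

Answer: ZLS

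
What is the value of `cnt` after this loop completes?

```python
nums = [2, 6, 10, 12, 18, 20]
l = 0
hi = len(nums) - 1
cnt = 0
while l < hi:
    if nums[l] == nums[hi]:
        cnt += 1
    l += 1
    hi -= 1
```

Count matching pairs from ends
`cnt` takes the values: 0

Answer: 0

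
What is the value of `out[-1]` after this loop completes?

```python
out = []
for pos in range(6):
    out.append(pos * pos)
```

Last element of squares 0 to 5
`out` takes the values: [] → [0] → [0, 1] → [0, 1, 4] → [0, 1, 4, 9] → [0, 1, 4, 9, 16] → [0, 1, 4, 9, 16, 25]
So `out[-1]` = 25

Answer: 25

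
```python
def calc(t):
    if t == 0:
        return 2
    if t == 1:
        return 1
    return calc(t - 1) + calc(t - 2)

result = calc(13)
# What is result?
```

Build up from base cases: calc(0)=2, calc(1)=1, calc(2)=3, calc(3)=4, calc(4)=7, calc(5)=11, calc(6)=18, ..., calc(13)=521

Answer: 521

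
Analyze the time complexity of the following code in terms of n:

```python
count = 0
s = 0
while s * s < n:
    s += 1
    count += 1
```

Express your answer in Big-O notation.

Each loop level contributes: √n. Multiplying the contributions gives O(√n).

Answer: O(√n)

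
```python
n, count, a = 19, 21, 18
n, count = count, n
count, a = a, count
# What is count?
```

Trace:
`n, count, a = 19, 21, 18` → n = 19; count = 21; a = 18
`n, count = count, n` → n = 21; count = 19
`count, a = a, count` → count = 18; a = 19
So count = 18

Answer: 18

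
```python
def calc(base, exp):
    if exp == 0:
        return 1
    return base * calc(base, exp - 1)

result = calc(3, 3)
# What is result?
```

calc(3, 3) = 3 * 3 * 3 = 27

Answer: 27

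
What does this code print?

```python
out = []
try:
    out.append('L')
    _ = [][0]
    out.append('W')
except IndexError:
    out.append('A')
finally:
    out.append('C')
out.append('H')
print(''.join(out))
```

Execution trace: 'L' (try body) → 'A' (except IndexError) → 'C' (finally) → 'H' (after the try/except). Output: LACH

Answer: LACH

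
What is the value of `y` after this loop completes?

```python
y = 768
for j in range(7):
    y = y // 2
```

Halve 7 times: 768 // 2^7 = 6
`y` takes the values: 768 → 384 → 192 → 96 → 48 → 24 → 12 → 6

Answer: 6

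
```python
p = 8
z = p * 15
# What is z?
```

Trace:
`p = 8` → p = 8
`z = p * 15` → z = 120
So z = 120

Answer: 120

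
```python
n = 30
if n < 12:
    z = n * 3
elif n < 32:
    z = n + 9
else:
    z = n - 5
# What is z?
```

Trace:
`n = 30` → n = 30
`if n < 12: ...` → n < 12 is False, n < 32 is True → z = 39
So z = 39

Answer: 39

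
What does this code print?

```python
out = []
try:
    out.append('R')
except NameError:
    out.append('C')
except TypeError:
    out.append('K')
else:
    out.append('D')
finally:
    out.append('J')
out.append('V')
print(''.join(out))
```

Execution trace: 'R' (try body, no exception) → 'D' (else) → 'J' (finally) → 'V' (after the try/except). Output: RDJV

Answer: RDJV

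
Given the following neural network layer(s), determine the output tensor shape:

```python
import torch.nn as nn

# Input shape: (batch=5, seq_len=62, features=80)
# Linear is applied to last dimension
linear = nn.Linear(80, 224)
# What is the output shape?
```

Input: (5, 62, 80) -> Output: (5, 62, 224)

Answer: (5, 62, 224)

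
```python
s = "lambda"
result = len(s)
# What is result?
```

Trace:
`s = "lambda"` → s = 'lambda'
`result = len(s)` → result = 6
So result = 6

Answer: 6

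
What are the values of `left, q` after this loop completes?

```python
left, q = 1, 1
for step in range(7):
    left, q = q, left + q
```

Fibonacci: after 7 iterations
`left, q` takes the values: (1, 1) → (1, 2) → (2, 3) → (3, 5) → (5, 8) → (8, 13) → (13, 21) → (21, 34)

Answer: 21, 34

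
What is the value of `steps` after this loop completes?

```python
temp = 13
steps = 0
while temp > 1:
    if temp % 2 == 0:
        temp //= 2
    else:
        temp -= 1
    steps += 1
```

Steps to reduce 13 to 1
`steps` takes the values: 0 → 1 → 2 → 3 → 4 → 5

Answer: 5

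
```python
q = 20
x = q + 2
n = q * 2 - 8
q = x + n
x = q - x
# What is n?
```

Trace:
`q = 20` → q = 20
`x = q + 2` → x = 22
`n = q * 2 - 8` → n = 32
`q = x + n` → q = 54
`x = q - x` → x = 32
So n = 32

Answer: 32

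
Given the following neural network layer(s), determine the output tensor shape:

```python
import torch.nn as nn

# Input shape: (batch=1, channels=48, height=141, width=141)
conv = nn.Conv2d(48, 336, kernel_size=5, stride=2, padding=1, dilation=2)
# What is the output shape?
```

Input: (1, 48, 141, 141) -> Output: (1, 336, 68, 68)

Answer: (1, 336, 68, 68)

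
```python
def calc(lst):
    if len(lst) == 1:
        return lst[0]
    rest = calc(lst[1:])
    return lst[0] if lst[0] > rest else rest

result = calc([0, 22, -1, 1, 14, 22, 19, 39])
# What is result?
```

Recursive max over [0, 22, -1, 1, 14, 22, 19, 39] = 39

Answer: 39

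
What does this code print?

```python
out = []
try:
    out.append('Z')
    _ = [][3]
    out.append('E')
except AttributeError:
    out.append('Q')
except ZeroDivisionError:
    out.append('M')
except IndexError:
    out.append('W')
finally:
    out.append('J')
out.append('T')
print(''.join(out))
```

Execution trace: 'Z' (try body) → 'W' (except IndexError) → 'J' (finally) → 'T' (after the try/except). Output: ZWJT

Answer: ZWJT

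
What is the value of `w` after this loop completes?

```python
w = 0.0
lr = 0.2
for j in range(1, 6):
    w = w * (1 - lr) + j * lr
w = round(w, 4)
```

Moving average with lr=0.2
`w` takes the values: 0.0 → 0.2 → 0.56 → 1.048 → 1.6384 → 2.31072 → 2.3107

Answer: 2.3107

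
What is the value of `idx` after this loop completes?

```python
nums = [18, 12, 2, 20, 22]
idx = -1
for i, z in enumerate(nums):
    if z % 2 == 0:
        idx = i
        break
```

First even number index in [18, 12, 2, 20, 22]
`idx` takes the values: -1 → 0

Answer: 0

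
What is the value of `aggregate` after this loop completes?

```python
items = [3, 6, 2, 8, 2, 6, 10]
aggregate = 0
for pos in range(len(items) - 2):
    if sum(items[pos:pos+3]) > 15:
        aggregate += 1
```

Count windows with sum > 15
`aggregate` takes the values: 0 → 1 → 2 → 3

Answer: 3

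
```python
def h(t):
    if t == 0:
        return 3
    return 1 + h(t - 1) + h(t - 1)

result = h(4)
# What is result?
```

h(t) = 1 + 2·h(t-1), h(0)=3. Closed form: (3+1)·2^4 - 1 = 63.

Answer: 63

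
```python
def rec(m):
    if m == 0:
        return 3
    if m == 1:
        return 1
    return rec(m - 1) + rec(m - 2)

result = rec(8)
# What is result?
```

Build up from base cases: rec(0)=3, rec(1)=1, rec(2)=4, rec(3)=5, rec(4)=9, rec(5)=14, rec(6)=23, ..., rec(8)=60

Answer: 60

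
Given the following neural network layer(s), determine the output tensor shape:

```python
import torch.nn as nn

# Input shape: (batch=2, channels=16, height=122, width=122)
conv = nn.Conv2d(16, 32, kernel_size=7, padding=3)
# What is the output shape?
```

Input: (2, 16, 122, 122) -> Output: (2, 32, 122, 122)

Answer: (2, 32, 122, 122)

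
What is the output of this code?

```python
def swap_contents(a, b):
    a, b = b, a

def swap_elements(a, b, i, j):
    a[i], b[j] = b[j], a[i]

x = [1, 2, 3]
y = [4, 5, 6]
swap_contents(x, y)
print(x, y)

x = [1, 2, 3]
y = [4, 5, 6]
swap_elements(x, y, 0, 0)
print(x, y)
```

Key concept: parameter rebinding vs mutation.
Step by step:
`x = [1, 2, 3]` → x = [1, 2, 3]
`y = [4, 5, 6]` → y = [4, 5, 6]
`swap_contents(x, y)` → no visible change to tracked variables
`print(x, y)` → prints [1, 2, 3] [4, 5, 6]
`x = [1, 2, 3]` → x = [1, 2, 3]
`y = [4, 5, 6]` → y = [4, 5, 6]
`swap_elements(x, y, 0, 0)` → x = [4, 2, 3]; y = [1, 5, 6]
`print(x, y)` → prints [4, 2, 3] [1, 5, 6]

Answer:
[1, 2, 3] [4, 5, 6]
[4, 2, 3] [1, 5, 6]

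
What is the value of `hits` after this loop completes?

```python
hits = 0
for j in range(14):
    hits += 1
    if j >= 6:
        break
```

Loop breaks when j reaches 6, hits is 7
`hits` takes the values: 0 → 1 → 2 → 3 → 4 → 5 → 6 → 7

Answer: 7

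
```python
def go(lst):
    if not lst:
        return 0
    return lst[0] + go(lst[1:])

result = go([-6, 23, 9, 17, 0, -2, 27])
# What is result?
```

(-6) + 23 + 9 + 17 + 0 + (-2) + 27 + 0 = 68

Answer: 68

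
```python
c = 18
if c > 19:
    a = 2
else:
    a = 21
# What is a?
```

Trace:
`c = 18` → c = 18
`if c > 19: ...` → c > 19 is False, take else branch → a = 21
So a = 21

Answer: 21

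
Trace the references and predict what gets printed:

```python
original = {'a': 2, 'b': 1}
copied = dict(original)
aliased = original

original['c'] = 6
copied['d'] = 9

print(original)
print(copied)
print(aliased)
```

Key concept: dict() creates copy, assignment creates alias.
Step by step:
`original = {'a': 2, 'b': 1}` → original = {'a': 2, 'b': 1}
`copied = dict(original)` → copied = {'a': 2, 'b': 1}
`aliased = original` → aliased = {'a': 2, 'b': 1} (same object as original)
`original['c'] = 6` → original = {'a': 2, 'b': 1, 'c': 6} (same object as aliased); aliased = {'a': 2, 'b': 1, 'c': 6} (same object as original)
`copied['d'] = 9` → copied = {'a': 2, 'b': 1, 'd': 9}
`print(original)` → prints {'a': 2, 'b': 1, 'c': 6}
`print(copied)` → prints {'a': 2, 'b': 1, 'd': 9}
`print(aliased)` → prints {'a': 2, 'b': 1, 'c': 6}

Answer:
{'a': 2, 'b': 1, 'c': 6}
{'a': 2, 'b': 1, 'd': 9}
{'a': 2, 'b': 1, 'c': 6}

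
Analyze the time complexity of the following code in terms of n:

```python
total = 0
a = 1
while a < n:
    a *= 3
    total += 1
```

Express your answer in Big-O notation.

Each loop level contributes: log n. Multiplying the contributions gives O(log n).

Answer: O(log n)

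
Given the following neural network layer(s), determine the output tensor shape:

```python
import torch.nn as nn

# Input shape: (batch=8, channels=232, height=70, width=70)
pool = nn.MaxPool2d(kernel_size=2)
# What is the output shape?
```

Input: (8, 232, 70, 70) -> Output: (8, 232, 35, 35)

Answer: (8, 232, 35, 35)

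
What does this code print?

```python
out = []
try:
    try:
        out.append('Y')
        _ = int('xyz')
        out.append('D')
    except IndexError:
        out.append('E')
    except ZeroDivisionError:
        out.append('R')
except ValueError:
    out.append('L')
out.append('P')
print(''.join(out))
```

Execution trace: 'Y' (try body) → 'L' (outer except ValueError) → 'P' (after the try/except). Output: YLP

Answer: YLP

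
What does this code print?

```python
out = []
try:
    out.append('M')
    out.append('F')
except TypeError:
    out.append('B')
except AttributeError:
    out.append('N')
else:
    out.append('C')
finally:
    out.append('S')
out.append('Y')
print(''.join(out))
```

Execution trace: 'M' (try body) → 'F' (try body, no exception) → 'C' (else) → 'S' (finally) → 'Y' (after the try/except). Output: MFCSY

Answer: MFCSY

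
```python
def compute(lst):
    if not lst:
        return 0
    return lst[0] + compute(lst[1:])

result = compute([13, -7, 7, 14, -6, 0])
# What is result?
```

13 + (-7) + 7 + 14 + (-6) + 0 + 0 = 21

Answer: 21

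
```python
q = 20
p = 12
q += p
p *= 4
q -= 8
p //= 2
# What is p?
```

Trace:
`q = 20` → q = 20
`p = 12` → p = 12
`q += p` → q = 32
`p *= 4` → p = 48
`q -= 8` → q = 24
`p //= 2` → p = 24
So p = 24

Answer: 24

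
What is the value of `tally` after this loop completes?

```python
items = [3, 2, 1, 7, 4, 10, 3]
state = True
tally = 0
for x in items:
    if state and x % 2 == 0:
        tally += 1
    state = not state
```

Count even values at even positions
`tally` takes the values: 0 → 1

Answer: 1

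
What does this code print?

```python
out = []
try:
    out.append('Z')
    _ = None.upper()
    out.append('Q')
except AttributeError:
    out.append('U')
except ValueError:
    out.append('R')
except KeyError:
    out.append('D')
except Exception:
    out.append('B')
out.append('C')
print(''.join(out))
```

Execution trace: 'Z' (try body) → 'U' (except AttributeError) → 'C' (after the try/except). Output: ZUC

Answer: ZUC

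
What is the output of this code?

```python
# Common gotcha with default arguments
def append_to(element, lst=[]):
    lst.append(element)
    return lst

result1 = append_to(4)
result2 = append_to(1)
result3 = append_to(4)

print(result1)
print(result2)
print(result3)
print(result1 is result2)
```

Key concept: mutable default argument gotcha.
Step by step:
`result1 = append_to(4)` → result1 = [4]
`result2 = append_to(1)` → result1 = [4, 1] (same object as result2); result2 = [4, 1] (same object as result1)
`result3 = append_to(4)` → result1 = [4, 1, 4] (same object as result2, result3); result2 = [4, 1, 4] (same object as result1, result3); result3 = [4, 1, 4] (same object as result1, result2)
`print(result1)` → prints [4, 1, 4]
`print(result2)` → prints [4, 1, 4]
`print(result3)` → prints [4, 1, 4]
`print(result1 is result2)` → prints True

Answer:
[4, 1, 4]
[4, 1, 4]
[4, 1, 4]
True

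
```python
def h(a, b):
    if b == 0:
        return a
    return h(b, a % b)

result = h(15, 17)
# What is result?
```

h(15, 17) -> h(17, 15) -> h(15, 2) -> h(2, 1) -> h(1, 0) -> 1

Answer: 1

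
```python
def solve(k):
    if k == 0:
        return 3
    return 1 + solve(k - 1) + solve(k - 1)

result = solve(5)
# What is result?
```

solve(k) = 1 + 2·solve(k-1), solve(0)=3. Closed form: (3+1)·2^5 - 1 = 127.

Answer: 127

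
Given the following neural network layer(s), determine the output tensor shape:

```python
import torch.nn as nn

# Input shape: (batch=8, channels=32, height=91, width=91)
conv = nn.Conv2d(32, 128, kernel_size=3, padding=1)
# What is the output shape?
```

Input: (8, 32, 91, 91) -> Output: (8, 128, 91, 91)

Answer: (8, 128, 91, 91)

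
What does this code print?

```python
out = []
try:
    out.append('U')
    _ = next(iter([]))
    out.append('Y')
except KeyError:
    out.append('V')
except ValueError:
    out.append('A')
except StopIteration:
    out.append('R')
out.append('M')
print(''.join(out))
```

Execution trace: 'U' (try body) → 'R' (except StopIteration) → 'M' (after the try/except). Output: URM

Answer: URM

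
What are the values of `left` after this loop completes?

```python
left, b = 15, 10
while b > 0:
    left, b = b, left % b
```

GCD of 15 and 10
`left` takes the values: 15 → 10 → 5

Answer: 5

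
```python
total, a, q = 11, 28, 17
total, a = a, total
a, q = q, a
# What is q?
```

Trace:
`total, a, q = 11, 28, 17` → total = 11; a = 28; q = 17
`total, a = a, total` → total = 28; a = 11
`a, q = q, a` → a = 17; q = 11
So q = 11

Answer: 11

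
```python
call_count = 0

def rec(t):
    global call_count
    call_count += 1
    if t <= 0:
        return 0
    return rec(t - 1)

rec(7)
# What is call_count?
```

Linear recursion stepping by 1: 8 calls from t=7 down to ≤0.

Answer: 8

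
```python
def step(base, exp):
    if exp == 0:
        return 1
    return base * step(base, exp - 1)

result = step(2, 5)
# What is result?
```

step(2, 5) = 2 * 2 * 2 * 2 * 2 = 32

Answer: 32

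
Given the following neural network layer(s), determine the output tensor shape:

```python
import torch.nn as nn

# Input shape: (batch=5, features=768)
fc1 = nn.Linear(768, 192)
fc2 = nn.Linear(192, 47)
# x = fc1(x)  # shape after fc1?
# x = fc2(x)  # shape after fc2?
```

Input: (5, 768) -> after fc1: (5, 192) -> Output: (5, 47)

Answer: (5, 47)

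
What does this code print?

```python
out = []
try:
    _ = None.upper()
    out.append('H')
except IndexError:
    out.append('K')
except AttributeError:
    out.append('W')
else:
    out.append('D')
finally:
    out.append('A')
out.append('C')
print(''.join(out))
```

Execution trace: 'W' (except AttributeError) → 'A' (finally) → 'C' (after the try/except). Output: WAC

Answer: WAC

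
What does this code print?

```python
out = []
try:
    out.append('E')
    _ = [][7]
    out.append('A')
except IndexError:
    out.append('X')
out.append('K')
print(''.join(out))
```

Execution trace: 'E' (try body) → 'X' (except IndexError) → 'K' (after the try/except). Output: EXK

Answer: EXK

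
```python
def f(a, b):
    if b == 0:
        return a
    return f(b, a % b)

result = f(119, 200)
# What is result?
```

f(119, 200) -> f(200, 119) -> f(119, 81) -> f(81, 38) -> f(38, 5) -> f(5, 3) -> f(3, 2) -> f(2, 1) -> f(1, 0) -> 1

Answer: 1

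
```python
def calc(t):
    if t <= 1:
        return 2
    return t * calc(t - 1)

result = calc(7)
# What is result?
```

calc(7) = 7 * 6 * 5 * 4 * 3 * 2 * 2 = 10080

Answer: 10080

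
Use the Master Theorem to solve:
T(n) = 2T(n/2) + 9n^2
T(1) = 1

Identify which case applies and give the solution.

a=2, b=2, f(n)=9n^2. log_2(2) = 1. Since c=2 > 1 and the regularity condition holds (2(n/2)^2 = (2/2^2)n^2 with 2/2^2 < 1), Case 3 applies: T(n) = Θ(f(n)) = O(n^2).

Answer: O(n^2) - Case 3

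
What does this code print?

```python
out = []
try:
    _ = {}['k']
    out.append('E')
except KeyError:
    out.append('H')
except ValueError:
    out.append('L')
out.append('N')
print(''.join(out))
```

Execution trace: 'H' (except KeyError) → 'N' (after the try/except). Output: HN

Answer: HN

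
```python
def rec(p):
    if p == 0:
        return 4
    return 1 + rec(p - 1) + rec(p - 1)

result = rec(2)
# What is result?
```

rec(p) = 1 + 2·rec(p-1), rec(0)=4. Closed form: (4+1)·2^2 - 1 = 19.

Answer: 19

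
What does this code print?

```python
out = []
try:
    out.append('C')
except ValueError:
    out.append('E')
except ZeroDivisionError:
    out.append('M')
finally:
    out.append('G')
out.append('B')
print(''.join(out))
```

Execution trace: 'C' (try body, no exception) → 'G' (finally) → 'B' (after the try/except). Output: CGB

Answer: CGB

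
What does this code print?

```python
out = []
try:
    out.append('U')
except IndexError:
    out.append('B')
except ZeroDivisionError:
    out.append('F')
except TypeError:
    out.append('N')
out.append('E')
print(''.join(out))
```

Execution trace: 'U' (try body, no exception) → 'E' (after the try/except). Output: UE

Answer: UE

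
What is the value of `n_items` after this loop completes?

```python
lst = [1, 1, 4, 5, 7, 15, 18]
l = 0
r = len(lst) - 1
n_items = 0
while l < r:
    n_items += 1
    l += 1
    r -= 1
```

Iterations until pointers meet (list length 7)
`n_items` takes the values: 0 → 1 → 2 → 3

Answer: 3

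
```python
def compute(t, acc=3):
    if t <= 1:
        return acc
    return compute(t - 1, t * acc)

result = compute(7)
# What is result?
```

Accumulator trace (n, acc): (7, 3) -> (6, 21) -> (5, 126) -> (4, 630) -> (3, 2520) -> (2, 7560) -> (1, 15120) -> return 15120

Answer: 15120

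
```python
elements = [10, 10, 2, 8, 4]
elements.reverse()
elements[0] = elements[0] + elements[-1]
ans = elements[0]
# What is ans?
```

Trace:
`elements = [10, 10, 2, 8, 4]` → elements = [10, 10, 2, 8, 4]
`elements.reverse()` → elements = [4, 8, 2, 10, 10]
`elements[0] = elements[0] + elements[-1]` → elements = [14, 8, 2, 10, 10]
`ans = elements[0]` → ans = 14
So ans = 14

Answer: 14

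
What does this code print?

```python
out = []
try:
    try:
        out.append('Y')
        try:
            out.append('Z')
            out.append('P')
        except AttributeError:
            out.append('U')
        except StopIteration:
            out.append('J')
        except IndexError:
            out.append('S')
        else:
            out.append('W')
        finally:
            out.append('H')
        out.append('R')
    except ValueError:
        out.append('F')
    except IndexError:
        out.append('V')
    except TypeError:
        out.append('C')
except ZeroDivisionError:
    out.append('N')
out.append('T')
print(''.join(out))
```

Execution trace: 'Y' (try body) → 'Z' (inner try body) → 'P' (inner try body, no exception) → 'W' (inner else) → 'H' (inner finally) → 'R' (try body, no exception) → 'T' (after the try/except). Output: YZPWHRT

Answer: YZPWHRT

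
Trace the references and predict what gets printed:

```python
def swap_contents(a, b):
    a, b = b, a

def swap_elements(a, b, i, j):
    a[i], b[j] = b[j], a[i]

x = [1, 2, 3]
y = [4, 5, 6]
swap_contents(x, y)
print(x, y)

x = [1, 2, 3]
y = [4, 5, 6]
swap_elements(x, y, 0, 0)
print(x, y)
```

Key concept: parameter rebinding vs mutation.
Step by step:
`x = [1, 2, 3]` → x = [1, 2, 3]
`y = [4, 5, 6]` → y = [4, 5, 6]
`swap_contents(x, y)` → no visible change to tracked variables
`print(x, y)` → prints [1, 2, 3] [4, 5, 6]
`x = [1, 2, 3]` → x = [1, 2, 3]
`y = [4, 5, 6]` → y = [4, 5, 6]
`swap_elements(x, y, 0, 0)` → x = [4, 2, 3]; y = [1, 5, 6]
`print(x, y)` → prints [4, 2, 3] [1, 5, 6]

Answer:
[1, 2, 3] [4, 5, 6]
[4, 2, 3] [1, 5, 6]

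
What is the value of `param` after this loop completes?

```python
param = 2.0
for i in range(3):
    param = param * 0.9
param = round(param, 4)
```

Exponential decay: 2.0 * 0.9^3
`param` takes the values: 2.0 → 1.8 → 1.62 → 1.458

Answer: 1.458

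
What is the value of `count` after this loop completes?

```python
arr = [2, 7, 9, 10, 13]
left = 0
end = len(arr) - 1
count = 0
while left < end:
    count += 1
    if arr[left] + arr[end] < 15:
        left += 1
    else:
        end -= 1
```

Steps to find pair summing to 15
`count` takes the values: 0 → 1 → 2 → 3 → 4

Answer: 4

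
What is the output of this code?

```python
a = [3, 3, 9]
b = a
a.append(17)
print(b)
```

Key concept: basic list aliasing.
Step by step:
`a = [3, 3, 9]` → a = [3, 3, 9]
`b = a` → b = [3, 3, 9] (same object as a)
`a.append(17)` → a = [3, 3, 9, 17] (same object as b); b = [3, 3, 9, 17] (same object as a)
`print(b)` → prints [3, 3, 9, 17]

Answer: [3, 3, 9, 17]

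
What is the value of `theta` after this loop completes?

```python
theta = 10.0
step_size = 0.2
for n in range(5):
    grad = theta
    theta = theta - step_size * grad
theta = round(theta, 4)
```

Gradient descent: w = 10.0 * (1 - 0.2)^5
`theta` takes the values: 10.0 → 8.0 → 6.4 → 5.12 → 4.096 → 3.2768

Answer: 3.2768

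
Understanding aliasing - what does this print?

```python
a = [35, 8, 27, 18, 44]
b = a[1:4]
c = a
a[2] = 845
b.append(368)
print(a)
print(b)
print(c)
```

Key concept: slice vs alias.
Step by step:
`a = [35, 8, 27, 18, 44]` → a = [35, 8, 27, 18, 44]
`b = a[1:4]` → b = [8, 27, 18]
`c = a` → c = [35, 8, 27, 18, 44] (same object as a)
`a[2] = 845` → a = [35, 8, 845, 18, 44] (same object as c); c = [35, 8, 845, 18, 44] (same object as a)
`b.append(368)` → b = [8, 27, 18, 368]
`print(a)` → prints [35, 8, 845, 18, 44]
`print(b)` → prints [8, 27, 18, 368]
`print(c)` → prints [35, 8, 845, 18, 44]

Answer:
[35, 8, 845, 18, 44]
[8, 27, 18, 368]
[35, 8, 845, 18, 44]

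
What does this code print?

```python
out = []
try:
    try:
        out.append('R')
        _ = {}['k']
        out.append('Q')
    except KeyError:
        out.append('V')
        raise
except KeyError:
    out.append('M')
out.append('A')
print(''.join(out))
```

Execution trace: 'R' (inner try body) → 'V' (inner except KeyError) → 'M' (outer except KeyError) → 'A' (after the try/except). Output: RVMA

Answer: RVMA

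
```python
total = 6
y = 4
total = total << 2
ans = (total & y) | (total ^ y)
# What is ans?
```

Trace:
`total = 6` → total = 6
`y = 4` → y = 4
`total = total << 2` → total = 24
`ans = (total & y) | (total ^ y)` → ans = 28
So ans = 28

Answer: 28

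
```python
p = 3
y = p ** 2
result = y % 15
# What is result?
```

Trace:
`p = 3` → p = 3
`y = p ** 2` → y = 9
`result = y % 15` → result = 9
So result = 9

Answer: 9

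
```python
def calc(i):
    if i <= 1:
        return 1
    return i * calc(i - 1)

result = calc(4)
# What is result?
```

calc(4) = 4 * 3 * 2 * 1 = 24

Answer: 24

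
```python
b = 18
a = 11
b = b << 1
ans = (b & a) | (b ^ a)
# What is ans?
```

Trace:
`b = 18` → b = 18
`a = 11` → a = 11
`b = b << 1` → b = 36
`ans = (b & a) | (b ^ a)` → ans = 47
So ans = 47

Answer: 47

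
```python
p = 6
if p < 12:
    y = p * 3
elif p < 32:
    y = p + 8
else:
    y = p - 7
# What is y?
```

Trace:
`p = 6` → p = 6
`if p < 12: ...` → p < 12 is True → y = 18
So y = 18

Answer: 18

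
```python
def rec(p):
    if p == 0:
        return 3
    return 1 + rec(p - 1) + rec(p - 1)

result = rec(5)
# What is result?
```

rec(p) = 1 + 2·rec(p-1), rec(0)=3. Closed form: (3+1)·2^5 - 1 = 127.

Answer: 127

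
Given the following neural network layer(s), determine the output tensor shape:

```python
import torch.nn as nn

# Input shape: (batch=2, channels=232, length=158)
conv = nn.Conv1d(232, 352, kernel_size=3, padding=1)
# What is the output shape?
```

Input: (2, 232, 158) -> Output: (2, 352, 158)

Answer: (2, 352, 158)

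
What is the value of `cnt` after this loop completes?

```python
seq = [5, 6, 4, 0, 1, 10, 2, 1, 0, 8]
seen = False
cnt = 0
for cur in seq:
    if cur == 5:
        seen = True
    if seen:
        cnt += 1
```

Count elements after first 5 in [5, 6, 4, 0, 1, 10, 2, 1, 0, 8]
`cnt` takes the values: 0 → 1 → 2 → 3 → 4 → 5 → 6 → 7 → 8 → 9 → 10

Answer: 10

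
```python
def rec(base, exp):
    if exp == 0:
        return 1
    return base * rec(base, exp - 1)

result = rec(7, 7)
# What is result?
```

rec(7, 7) = 7 * 7 * 7 * 7 * 7 * 7 * 7 = 823543

Answer: 823543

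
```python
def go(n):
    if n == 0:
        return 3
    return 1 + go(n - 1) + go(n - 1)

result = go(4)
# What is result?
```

go(n) = 1 + 2·go(n-1), go(0)=3. Closed form: (3+1)·2^4 - 1 = 63.

Answer: 63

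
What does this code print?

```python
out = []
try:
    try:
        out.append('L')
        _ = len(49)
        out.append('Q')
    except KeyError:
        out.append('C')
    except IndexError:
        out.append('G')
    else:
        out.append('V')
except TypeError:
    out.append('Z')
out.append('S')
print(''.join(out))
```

Execution trace: 'L' (try body) → 'Z' (outer except TypeError) → 'S' (after the try/except). Output: LZS

Answer: LZS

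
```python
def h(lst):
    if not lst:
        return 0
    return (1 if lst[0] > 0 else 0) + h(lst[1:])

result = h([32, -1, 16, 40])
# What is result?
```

Count of positive elements in [32, -1, 16, 40] = 3

Answer: 3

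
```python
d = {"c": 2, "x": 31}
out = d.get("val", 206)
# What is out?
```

Trace:
`d = {"c": 2, "x": 31}` → d = {'c': 2, 'x': 31}
`out = d.get("val", 206)` → out = 206
So out = 206

Answer: 206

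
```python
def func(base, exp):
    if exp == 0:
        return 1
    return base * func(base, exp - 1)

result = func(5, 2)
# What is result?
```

func(5, 2) = 5 * 5 = 25

Answer: 25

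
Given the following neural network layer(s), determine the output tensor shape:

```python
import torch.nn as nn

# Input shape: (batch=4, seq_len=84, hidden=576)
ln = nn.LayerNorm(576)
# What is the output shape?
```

Input: (4, 84, 576) -> Output: (4, 84, 576)

Answer: (4, 84, 576)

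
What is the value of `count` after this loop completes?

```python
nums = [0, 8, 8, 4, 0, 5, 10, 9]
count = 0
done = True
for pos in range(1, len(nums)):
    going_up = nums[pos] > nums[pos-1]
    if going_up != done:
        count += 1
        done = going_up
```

Count direction changes in [0, 8, 8, 4, 0, 5, 10, 9]
`count` takes the values: 0 → 1 → 2 → 3

Answer: 3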